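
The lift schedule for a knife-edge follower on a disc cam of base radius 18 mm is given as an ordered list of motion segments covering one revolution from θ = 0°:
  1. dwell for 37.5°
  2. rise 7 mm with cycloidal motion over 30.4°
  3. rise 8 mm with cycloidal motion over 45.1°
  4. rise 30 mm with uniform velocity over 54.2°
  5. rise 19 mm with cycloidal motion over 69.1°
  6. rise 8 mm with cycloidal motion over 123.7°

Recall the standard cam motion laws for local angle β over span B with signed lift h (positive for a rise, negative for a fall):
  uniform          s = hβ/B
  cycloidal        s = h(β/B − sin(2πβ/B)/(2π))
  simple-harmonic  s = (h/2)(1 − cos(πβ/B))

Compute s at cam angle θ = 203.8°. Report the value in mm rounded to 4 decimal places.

seg 1 [0°–37.5°] dwell: s stays 0.0000
seg 2 [37.5°–67.9°] cycloidal, h=7: full span → s += 7 → s = 7.0000
seg 3 [67.9°–113°] cycloidal, h=8: full span → s += 8 → s = 15.0000
seg 4 [113°–167.2°] uniform, h=30: full span → s += 30 → s = 45.0000
seg 5 [167.2°–236.3°] cycloidal, h=19: θ=203.8° here. β=36.6, B=69.1. 19·(0.5297 − sin(2π·0.5297)/(2π)) = 10.6241 → s = 55.6241

55.6241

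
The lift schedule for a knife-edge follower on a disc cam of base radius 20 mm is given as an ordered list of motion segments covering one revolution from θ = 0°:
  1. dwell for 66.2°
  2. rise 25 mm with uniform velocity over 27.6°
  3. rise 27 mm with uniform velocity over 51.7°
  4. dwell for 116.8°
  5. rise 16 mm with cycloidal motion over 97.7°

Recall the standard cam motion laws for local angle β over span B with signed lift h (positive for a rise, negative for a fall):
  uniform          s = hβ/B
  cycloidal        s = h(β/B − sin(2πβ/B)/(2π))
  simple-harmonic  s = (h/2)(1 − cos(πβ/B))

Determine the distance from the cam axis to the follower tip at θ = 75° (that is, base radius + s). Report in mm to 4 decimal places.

seg 1 [0°–66.2°] dwell: s stays 0.0000
seg 2 [66.2°–93.8°] uniform, h=25: θ=75° here. β=8.8, B=27.6. 25·8.8/27.6 = 7.9710 → s = 7.9710
radial distance = base radius + s = 20 + 7.9710 = 27.9710

27.9710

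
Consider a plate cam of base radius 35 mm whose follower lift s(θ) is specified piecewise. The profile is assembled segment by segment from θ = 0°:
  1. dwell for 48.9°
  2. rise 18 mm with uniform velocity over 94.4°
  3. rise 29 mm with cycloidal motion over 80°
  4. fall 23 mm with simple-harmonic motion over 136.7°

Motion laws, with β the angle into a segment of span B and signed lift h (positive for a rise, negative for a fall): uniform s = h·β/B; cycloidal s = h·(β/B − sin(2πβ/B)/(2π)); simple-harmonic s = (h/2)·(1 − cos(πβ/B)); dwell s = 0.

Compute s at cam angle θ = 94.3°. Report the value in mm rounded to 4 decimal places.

seg 1 [0°–48.9°] dwell: s stays 0.0000
seg 2 [48.9°–143.3°] uniform, h=18: θ=94.3° here. β=45.4, B=94.4. 18·45.4/94.4 = 8.6568 → s = 8.6568

8.6568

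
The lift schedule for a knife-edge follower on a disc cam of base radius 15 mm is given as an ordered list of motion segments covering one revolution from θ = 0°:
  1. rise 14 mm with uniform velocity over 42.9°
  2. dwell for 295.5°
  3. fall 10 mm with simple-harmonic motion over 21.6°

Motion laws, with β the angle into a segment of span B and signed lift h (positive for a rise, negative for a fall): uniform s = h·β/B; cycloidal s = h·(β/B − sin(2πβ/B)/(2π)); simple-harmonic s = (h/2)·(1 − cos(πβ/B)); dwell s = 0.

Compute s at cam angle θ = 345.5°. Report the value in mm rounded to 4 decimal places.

seg 1 [0°–42.9°] uniform, h=14: full span → s += 14 → s = 14.0000
seg 2 [42.9°–338.4°] dwell: s stays 14.0000
seg 3 [338.4°–360°] simple-harmonic, h=-10: θ=345.5° here. β=7.1, B=21.6. -10/2·(1 − cos(π·0.3287)) = -2.4373 → s = 11.5627

11.5627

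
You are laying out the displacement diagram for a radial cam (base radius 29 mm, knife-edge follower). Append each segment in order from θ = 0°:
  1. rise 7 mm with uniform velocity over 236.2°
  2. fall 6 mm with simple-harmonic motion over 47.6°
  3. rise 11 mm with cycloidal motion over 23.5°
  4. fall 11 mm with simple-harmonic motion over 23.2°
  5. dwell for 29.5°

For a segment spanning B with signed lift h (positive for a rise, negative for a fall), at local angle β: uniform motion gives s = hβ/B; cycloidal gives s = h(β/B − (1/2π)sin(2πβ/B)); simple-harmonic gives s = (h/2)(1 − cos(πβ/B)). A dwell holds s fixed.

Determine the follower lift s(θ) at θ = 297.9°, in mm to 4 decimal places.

seg 1 [0°–236.2°] uniform, h=7: full span → s += 7 → s = 7.0000
seg 2 [236.2°–283.8°] simple-harmonic, h=-6: full span → s += -6 → s = 1.0000
seg 3 [283.8°–307.3°] cycloidal, h=11: θ=297.9° here. β=14.1, B=23.5. 11·(0.6000 − sin(2π·0.6000)/(2π)) = 7.6290 → s = 8.6290

8.6290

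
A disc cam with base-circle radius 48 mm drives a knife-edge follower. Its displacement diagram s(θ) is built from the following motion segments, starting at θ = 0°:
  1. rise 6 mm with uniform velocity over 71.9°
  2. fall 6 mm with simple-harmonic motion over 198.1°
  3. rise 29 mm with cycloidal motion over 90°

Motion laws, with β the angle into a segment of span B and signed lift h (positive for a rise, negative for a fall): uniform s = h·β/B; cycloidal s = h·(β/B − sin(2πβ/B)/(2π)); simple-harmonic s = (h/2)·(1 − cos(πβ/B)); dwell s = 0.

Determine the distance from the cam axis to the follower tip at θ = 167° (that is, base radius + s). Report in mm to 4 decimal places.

seg 1 [0°–71.9°] uniform, h=6: full span → s += 6 → s = 6.0000
seg 2 [71.9°–270°] simple-harmonic, h=-6: θ=167° here. β=95.1, B=198.1. -6/2·(1 − cos(π·0.4801)) = -2.8122 → s = 3.1878
radial distance = base radius + s = 48 + 3.1878 = 51.1878

51.1878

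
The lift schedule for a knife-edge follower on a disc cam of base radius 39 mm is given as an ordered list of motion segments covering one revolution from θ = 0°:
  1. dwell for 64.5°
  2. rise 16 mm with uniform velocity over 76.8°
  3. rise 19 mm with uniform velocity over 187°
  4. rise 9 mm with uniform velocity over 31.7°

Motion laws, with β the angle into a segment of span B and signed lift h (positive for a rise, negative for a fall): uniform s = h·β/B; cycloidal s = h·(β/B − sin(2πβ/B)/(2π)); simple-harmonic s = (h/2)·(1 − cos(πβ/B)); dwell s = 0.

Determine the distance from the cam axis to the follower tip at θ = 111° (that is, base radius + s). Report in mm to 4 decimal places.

seg 1 [0°–64.5°] dwell: s stays 0.0000
seg 2 [64.5°–141.3°] uniform, h=16: θ=111° here. β=46.5, B=76.8. 16·46.5/76.8 = 9.6875 → s = 9.6875
radial distance = base radius + s = 39 + 9.6875 = 48.6875

48.6875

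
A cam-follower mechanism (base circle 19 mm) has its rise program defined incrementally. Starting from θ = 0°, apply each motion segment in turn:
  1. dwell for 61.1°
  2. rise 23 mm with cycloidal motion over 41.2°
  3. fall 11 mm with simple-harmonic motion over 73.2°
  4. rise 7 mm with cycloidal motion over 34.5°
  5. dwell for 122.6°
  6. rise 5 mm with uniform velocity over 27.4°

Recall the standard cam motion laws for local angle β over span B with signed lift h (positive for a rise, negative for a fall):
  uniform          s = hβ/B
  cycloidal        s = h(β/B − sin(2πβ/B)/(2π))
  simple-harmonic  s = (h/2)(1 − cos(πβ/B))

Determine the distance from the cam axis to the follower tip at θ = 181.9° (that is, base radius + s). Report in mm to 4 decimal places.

seg 1 [0°–61.1°] dwell: s stays 0.0000
seg 2 [61.1°–102.3°] cycloidal, h=23: full span → s += 23 → s = 23.0000
seg 3 [102.3°–175.5°] simple-harmonic, h=-11: full span → s += -11 → s = 12.0000
seg 4 [175.5°–210°] cycloidal, h=7: θ=181.9° here. β=6.4, B=34.5. 7·(0.1855 − sin(2π·0.1855)/(2π)) = 0.2747 → s = 12.2747
radial distance = base radius + s = 19 + 12.2747 = 31.2747

31.2747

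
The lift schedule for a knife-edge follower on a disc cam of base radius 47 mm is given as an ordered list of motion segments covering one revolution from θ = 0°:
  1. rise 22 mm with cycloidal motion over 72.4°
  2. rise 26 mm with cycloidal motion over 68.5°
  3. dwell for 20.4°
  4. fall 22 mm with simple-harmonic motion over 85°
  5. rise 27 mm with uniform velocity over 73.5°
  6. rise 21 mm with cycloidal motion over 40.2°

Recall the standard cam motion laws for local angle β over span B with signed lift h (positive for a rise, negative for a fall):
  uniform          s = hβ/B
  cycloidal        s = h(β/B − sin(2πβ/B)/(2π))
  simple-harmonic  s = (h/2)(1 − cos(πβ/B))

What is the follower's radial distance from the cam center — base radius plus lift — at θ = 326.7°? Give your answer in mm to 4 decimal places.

seg 1 [0°–72.4°] cycloidal, h=22: full span → s += 22 → s = 22.0000
seg 2 [72.4°–140.9°] cycloidal, h=26: full span → s += 26 → s = 48.0000
seg 3 [140.9°–161.3°] dwell: s stays 48.0000
seg 4 [161.3°–246.3°] simple-harmonic, h=-22: full span → s += -22 → s = 26.0000
seg 5 [246.3°–319.8°] uniform, h=27: full span → s += 27 → s = 53.0000
seg 6 [319.8°–360°] cycloidal, h=21: θ=326.7° here. β=6.9, B=40.2. 21·(0.1716 − sin(2π·0.1716)/(2π)) = 0.6592 → s = 53.6592
radial distance = base radius + s = 47 + 53.6592 = 100.6592

100.6592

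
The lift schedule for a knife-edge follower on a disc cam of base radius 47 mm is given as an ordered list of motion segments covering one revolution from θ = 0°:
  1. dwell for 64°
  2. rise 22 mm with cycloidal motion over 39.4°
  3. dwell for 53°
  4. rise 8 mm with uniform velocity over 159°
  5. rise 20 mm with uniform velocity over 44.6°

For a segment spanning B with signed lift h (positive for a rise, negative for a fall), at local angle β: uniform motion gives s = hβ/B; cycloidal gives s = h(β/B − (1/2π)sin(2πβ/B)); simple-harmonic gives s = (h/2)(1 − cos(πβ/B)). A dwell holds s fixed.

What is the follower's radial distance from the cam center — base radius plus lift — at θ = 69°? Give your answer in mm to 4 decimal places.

seg 1 [0°–64°] dwell: s stays 0.0000
seg 2 [64°–103.4°] cycloidal, h=22: θ=69° here. β=5, B=39.4. 22·(0.1269 − sin(2π·0.1269)/(2π)) = 0.2866 → s = 0.2866
radial distance = base radius + s = 47 + 0.2866 = 47.2866

47.2866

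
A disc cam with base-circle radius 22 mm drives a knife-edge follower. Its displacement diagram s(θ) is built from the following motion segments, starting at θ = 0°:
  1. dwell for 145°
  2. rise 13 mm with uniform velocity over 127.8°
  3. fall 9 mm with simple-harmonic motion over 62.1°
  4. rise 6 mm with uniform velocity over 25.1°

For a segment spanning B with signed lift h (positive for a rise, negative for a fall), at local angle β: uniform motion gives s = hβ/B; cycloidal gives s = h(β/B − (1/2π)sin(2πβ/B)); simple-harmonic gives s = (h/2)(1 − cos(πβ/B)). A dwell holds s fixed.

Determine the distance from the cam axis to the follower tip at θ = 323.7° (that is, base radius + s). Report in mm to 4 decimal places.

seg 1 [0°–145°] dwell: s stays 0.0000
seg 2 [145°–272.8°] uniform, h=13: full span → s += 13 → s = 13.0000
seg 3 [272.8°–334.9°] simple-harmonic, h=-9: θ=323.7° here. β=50.9, B=62.1. -9/2·(1 − cos(π·0.8196)) = -8.2968 → s = 4.7032
radial distance = base radius + s = 22 + 4.7032 = 26.7032

26.7032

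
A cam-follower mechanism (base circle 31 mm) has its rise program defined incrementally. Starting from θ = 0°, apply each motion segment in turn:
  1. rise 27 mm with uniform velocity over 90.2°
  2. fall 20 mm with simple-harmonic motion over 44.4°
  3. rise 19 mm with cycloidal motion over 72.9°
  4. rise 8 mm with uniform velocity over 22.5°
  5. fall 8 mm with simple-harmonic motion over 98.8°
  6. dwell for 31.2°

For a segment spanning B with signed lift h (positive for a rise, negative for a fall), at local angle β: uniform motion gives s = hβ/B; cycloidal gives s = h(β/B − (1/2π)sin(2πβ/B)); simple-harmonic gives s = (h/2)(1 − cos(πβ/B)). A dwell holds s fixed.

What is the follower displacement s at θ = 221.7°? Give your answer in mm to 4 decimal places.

seg 1 [0°–90.2°] uniform, h=27: full span → s += 27 → s = 27.0000
seg 2 [90.2°–134.6°] simple-harmonic, h=-20: full span → s += -20 → s = 7.0000
seg 3 [134.6°–207.5°] cycloidal, h=19: full span → s += 19 → s = 26.0000
seg 4 [207.5°–230°] uniform, h=8: θ=221.7° here. β=14.2, B=22.5. 8·14.2/22.5 = 5.0489 → s = 31.0489

31.0489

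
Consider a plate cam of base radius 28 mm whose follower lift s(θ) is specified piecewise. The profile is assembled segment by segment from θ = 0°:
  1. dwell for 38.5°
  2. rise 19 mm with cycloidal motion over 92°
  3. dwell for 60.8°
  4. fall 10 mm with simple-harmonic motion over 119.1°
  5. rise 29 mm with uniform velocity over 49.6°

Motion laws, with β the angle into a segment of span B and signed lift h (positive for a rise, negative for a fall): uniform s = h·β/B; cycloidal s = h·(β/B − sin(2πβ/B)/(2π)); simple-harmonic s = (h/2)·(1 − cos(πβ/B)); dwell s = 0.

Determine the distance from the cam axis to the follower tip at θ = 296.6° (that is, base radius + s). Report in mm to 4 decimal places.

seg 1 [0°–38.5°] dwell: s stays 0.0000
seg 2 [38.5°–130.5°] cycloidal, h=19: full span → s += 19 → s = 19.0000
seg 3 [130.5°–191.3°] dwell: s stays 19.0000
seg 4 [191.3°–310.4°] simple-harmonic, h=-10: θ=296.6° here. β=105.3, B=119.1. -10/2·(1 − cos(π·0.8841)) = -9.6724 → s = 9.3276
radial distance = base radius + s = 28 + 9.3276 = 37.3276

37.3276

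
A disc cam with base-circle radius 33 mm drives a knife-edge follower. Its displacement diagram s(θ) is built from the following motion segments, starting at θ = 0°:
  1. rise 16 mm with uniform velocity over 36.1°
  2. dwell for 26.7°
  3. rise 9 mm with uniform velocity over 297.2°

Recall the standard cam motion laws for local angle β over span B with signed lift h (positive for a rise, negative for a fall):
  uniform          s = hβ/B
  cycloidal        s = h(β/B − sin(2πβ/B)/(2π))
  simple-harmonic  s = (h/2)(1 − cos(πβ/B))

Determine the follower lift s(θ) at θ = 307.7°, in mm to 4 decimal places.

seg 1 [0°–36.1°] uniform, h=16: full span → s += 16 → s = 16.0000
seg 2 [36.1°–62.8°] dwell: s stays 16.0000
seg 3 [62.8°–360°] uniform, h=9: θ=307.7° here. β=244.9, B=297.2. 9·244.9/297.2 = 7.4162 → s = 23.4162

23.4162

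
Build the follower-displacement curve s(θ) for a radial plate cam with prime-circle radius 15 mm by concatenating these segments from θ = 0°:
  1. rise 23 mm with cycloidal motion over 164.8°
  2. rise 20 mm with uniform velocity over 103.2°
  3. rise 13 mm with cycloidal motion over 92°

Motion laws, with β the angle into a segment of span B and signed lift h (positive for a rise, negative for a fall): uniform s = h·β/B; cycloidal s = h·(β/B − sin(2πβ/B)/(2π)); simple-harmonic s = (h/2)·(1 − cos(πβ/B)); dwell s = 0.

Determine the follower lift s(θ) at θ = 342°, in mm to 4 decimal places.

seg 1 [0°–164.8°] cycloidal, h=23: full span → s += 23 → s = 23.0000
seg 2 [164.8°–268°] uniform, h=20: full span → s += 20 → s = 43.0000
seg 3 [268°–360°] cycloidal, h=13: θ=342° here. β=74, B=92. 13·(0.8043 − sin(2π·0.8043)/(2π)) = 12.4061 → s = 55.4061

55.4061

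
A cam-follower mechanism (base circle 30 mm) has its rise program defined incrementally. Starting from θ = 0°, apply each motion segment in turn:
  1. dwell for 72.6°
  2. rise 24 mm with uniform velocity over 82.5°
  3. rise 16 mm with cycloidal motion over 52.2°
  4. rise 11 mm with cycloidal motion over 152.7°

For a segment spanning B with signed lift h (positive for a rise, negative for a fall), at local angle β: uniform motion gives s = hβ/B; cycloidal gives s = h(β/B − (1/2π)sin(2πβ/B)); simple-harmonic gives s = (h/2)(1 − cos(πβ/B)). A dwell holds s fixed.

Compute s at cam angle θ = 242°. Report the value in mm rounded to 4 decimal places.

seg 1 [0°–72.6°] dwell: s stays 0.0000
seg 2 [72.6°–155.1°] uniform, h=24: full span → s += 24 → s = 24.0000
seg 3 [155.1°–207.3°] cycloidal, h=16: full span → s += 16 → s = 40.0000
seg 4 [207.3°–360°] cycloidal, h=11: θ=242° here. β=34.7, B=152.7. 11·(0.2272 − sin(2π·0.2272)/(2π)) = 0.7668 → s = 40.7668

40.7668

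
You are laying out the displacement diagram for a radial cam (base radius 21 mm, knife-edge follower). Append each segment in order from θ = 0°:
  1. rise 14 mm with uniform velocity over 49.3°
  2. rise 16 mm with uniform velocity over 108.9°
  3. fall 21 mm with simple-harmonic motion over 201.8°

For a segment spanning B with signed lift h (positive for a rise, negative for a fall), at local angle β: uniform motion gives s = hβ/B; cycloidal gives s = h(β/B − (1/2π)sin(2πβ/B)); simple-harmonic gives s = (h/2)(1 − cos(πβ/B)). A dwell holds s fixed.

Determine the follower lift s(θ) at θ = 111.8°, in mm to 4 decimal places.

seg 1 [0°–49.3°] uniform, h=14: full span → s += 14 → s = 14.0000
seg 2 [49.3°–158.2°] uniform, h=16: θ=111.8° here. β=62.5, B=108.9. 16·62.5/108.9 = 9.1827 → s = 23.1827

23.1827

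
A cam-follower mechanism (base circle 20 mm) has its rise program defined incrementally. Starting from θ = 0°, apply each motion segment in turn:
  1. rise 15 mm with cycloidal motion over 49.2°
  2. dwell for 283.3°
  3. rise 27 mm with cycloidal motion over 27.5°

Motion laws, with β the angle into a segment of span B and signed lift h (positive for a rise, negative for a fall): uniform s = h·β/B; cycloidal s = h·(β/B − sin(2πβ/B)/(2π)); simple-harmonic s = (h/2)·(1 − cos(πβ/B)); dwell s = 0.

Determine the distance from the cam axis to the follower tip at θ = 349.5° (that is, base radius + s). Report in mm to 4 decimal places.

seg 1 [0°–49.2°] cycloidal, h=15: full span → s += 15 → s = 15.0000
seg 2 [49.2°–332.5°] dwell: s stays 15.0000
seg 3 [332.5°–360°] cycloidal, h=27: θ=349.5° here. β=17, B=27.5. 27·(0.6182 − sin(2π·0.6182)/(2π)) = 19.5966 → s = 34.5966
radial distance = base radius + s = 20 + 34.5966 = 54.5966

54.5966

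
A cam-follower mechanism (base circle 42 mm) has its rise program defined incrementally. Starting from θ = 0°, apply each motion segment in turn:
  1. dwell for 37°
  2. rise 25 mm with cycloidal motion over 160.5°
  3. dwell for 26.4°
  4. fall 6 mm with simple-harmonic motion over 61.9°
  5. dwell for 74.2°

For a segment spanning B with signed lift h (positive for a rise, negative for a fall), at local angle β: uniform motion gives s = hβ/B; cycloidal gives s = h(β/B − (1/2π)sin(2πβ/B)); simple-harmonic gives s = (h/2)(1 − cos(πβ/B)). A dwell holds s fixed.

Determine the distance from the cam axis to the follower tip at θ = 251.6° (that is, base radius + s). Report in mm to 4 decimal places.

seg 1 [0°–37°] dwell: s stays 0.0000
seg 2 [37°–197.5°] cycloidal, h=25: full span → s += 25 → s = 25.0000
seg 3 [197.5°–223.9°] dwell: s stays 25.0000
seg 4 [223.9°–285.8°] simple-harmonic, h=-6: θ=251.6° here. β=27.7, B=61.9. -6/2·(1 − cos(π·0.4475)) = -2.5074 → s = 22.4926
radial distance = base radius + s = 42 + 22.4926 = 64.4926

64.4926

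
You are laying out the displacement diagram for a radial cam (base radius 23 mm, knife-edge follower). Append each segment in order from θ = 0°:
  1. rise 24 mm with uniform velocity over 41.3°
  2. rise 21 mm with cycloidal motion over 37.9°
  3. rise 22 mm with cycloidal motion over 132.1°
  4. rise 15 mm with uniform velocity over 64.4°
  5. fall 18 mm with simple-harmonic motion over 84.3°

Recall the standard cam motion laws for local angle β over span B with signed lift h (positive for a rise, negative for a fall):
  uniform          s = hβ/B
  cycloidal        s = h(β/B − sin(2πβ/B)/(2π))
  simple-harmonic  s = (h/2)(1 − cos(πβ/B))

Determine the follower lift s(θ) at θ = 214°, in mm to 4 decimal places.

seg 1 [0°–41.3°] uniform, h=24: full span → s += 24 → s = 24.0000
seg 2 [41.3°–79.2°] cycloidal, h=21: full span → s += 21 → s = 45.0000
seg 3 [79.2°–211.3°] cycloidal, h=22: full span → s += 22 → s = 67.0000
seg 4 [211.3°–275.7°] uniform, h=15: θ=214° here. β=2.7, B=64.4. 15·2.7/64.4 = 0.6289 → s = 67.6289

67.6289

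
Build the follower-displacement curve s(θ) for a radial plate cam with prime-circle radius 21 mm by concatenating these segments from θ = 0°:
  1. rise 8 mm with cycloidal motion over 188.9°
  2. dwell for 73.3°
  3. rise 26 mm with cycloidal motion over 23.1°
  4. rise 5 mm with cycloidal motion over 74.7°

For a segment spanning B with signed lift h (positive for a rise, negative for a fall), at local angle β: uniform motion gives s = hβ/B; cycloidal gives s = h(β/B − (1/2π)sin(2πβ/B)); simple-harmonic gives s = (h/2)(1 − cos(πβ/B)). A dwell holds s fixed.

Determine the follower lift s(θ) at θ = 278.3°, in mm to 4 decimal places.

seg 1 [0°–188.9°] cycloidal, h=8: full span → s += 8 → s = 8.0000
seg 2 [188.9°–262.2°] dwell: s stays 8.0000
seg 3 [262.2°–285.3°] cycloidal, h=26: θ=278.3° here. β=16.1, B=23.1. 26·(0.6970 − sin(2π·0.6970)/(2π)) = 22.0317 → s = 30.0317

30.0317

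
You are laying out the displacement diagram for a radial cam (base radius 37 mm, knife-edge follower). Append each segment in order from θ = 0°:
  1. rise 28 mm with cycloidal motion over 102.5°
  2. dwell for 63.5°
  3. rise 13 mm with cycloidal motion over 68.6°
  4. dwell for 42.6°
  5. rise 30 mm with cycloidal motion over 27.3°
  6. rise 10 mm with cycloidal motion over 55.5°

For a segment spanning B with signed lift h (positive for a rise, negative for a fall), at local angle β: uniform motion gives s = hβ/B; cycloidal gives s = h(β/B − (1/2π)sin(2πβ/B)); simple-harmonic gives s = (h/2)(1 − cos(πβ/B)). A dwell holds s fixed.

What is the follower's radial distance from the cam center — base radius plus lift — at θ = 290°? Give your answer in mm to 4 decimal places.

seg 1 [0°–102.5°] cycloidal, h=28: full span → s += 28 → s = 28.0000
seg 2 [102.5°–166°] dwell: s stays 28.0000
seg 3 [166°–234.6°] cycloidal, h=13: full span → s += 13 → s = 41.0000
seg 4 [234.6°–277.2°] dwell: s stays 41.0000
seg 5 [277.2°–304.5°] cycloidal, h=30: θ=290° here. β=12.8, B=27.3. 30·(0.4689 − sin(2π·0.4689)/(2π)) = 13.1378 → s = 54.1378
radial distance = base radius + s = 37 + 54.1378 = 91.1378

91.1378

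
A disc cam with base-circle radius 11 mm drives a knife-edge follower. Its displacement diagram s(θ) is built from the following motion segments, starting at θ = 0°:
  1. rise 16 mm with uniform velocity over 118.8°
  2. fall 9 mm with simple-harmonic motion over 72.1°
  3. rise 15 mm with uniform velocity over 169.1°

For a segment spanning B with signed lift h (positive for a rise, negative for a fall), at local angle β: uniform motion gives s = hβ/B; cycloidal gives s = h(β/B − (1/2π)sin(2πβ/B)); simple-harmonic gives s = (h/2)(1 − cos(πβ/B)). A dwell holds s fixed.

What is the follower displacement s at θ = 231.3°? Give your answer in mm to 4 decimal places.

seg 1 [0°–118.8°] uniform, h=16: full span → s += 16 → s = 16.0000
seg 2 [118.8°–190.9°] simple-harmonic, h=-9: full span → s += -9 → s = 7.0000
seg 3 [190.9°–360°] uniform, h=15: θ=231.3° here. β=40.4, B=169.1. 15·40.4/169.1 = 3.5837 → s = 10.5837

10.5837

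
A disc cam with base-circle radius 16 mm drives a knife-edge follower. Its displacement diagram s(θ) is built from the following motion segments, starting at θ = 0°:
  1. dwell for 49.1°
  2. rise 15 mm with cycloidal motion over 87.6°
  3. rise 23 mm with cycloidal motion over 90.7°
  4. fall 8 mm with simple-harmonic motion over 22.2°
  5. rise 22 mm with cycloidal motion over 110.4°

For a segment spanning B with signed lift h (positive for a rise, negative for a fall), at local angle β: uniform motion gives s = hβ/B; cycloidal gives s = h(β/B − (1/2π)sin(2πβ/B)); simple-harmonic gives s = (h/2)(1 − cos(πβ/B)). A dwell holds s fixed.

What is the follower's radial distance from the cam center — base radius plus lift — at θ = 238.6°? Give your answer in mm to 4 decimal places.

seg 1 [0°–49.1°] dwell: s stays 0.0000
seg 2 [49.1°–136.7°] cycloidal, h=15: full span → s += 15 → s = 15.0000
seg 3 [136.7°–227.4°] cycloidal, h=23: full span → s += 23 → s = 38.0000
seg 4 [227.4°–249.6°] simple-harmonic, h=-8: θ=238.6° here. β=11.2, B=22.2. -8/2·(1 − cos(π·0.5045)) = -4.0566 → s = 33.9434
radial distance = base radius + s = 16 + 33.9434 = 49.9434

49.9434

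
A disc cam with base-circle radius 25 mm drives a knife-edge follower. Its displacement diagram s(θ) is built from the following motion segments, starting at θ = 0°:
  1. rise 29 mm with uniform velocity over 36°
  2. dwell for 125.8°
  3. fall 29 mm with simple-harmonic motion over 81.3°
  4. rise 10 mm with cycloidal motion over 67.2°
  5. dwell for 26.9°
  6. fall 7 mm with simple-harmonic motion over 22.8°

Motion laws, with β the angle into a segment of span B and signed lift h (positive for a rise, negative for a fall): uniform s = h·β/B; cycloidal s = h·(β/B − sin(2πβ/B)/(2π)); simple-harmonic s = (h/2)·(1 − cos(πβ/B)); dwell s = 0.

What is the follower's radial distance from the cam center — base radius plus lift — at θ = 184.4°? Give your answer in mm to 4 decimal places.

seg 1 [0°–36°] uniform, h=29: full span → s += 29 → s = 29.0000
seg 2 [36°–161.8°] dwell: s stays 29.0000
seg 3 [161.8°–243.1°] simple-harmonic, h=-29: θ=184.4° here. β=22.6, B=81.3. -29/2·(1 − cos(π·0.2780)) = -5.1867 → s = 23.8133
radial distance = base radius + s = 25 + 23.8133 = 48.8133

48.8133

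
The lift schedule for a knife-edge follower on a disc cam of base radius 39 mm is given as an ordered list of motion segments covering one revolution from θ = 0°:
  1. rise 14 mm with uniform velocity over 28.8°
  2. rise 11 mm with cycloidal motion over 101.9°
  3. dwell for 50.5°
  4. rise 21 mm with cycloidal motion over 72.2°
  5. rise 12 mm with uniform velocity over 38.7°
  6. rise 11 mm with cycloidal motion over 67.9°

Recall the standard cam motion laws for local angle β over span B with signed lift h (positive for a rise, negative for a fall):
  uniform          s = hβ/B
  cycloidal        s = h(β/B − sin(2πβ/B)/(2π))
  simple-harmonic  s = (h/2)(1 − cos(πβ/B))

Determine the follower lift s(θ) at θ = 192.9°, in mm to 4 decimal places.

seg 1 [0°–28.8°] uniform, h=14: full span → s += 14 → s = 14.0000
seg 2 [28.8°–130.7°] cycloidal, h=11: full span → s += 11 → s = 25.0000
seg 3 [130.7°–181.2°] dwell: s stays 25.0000
seg 4 [181.2°–253.4°] cycloidal, h=21: θ=192.9° here. β=11.7, B=72.2. 21·(0.1620 − sin(2π·0.1620)/(2π)) = 0.5583 → s = 25.5583

25.5583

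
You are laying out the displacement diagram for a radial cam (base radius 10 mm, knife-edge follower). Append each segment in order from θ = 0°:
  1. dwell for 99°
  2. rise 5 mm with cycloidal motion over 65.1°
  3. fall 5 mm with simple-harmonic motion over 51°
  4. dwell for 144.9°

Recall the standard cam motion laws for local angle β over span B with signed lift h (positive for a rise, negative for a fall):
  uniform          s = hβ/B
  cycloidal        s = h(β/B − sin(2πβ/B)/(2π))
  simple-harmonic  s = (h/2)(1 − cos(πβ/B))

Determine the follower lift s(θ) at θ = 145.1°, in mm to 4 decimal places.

seg 1 [0°–99°] dwell: s stays 0.0000
seg 2 [99°–164.1°] cycloidal, h=5: θ=145.1° here. β=46.1, B=65.1. 5·(0.7081 − sin(2π·0.7081)/(2π)) = 4.3091 → s = 4.3091

4.3091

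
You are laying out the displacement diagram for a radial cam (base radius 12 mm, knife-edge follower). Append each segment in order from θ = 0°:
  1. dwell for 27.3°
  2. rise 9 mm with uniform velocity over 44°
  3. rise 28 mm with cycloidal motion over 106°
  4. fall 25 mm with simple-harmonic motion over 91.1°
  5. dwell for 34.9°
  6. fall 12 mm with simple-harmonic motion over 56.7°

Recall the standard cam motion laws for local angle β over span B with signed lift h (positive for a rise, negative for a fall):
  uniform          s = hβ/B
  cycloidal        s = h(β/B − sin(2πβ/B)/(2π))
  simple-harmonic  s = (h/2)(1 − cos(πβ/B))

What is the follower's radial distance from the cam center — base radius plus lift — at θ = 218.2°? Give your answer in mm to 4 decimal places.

seg 1 [0°–27.3°] dwell: s stays 0.0000
seg 2 [27.3°–71.3°] uniform, h=9: full span → s += 9 → s = 9.0000
seg 3 [71.3°–177.3°] cycloidal, h=28: full span → s += 28 → s = 37.0000
seg 4 [177.3°–268.4°] simple-harmonic, h=-25: θ=218.2° here. β=40.9, B=91.1. -25/2·(1 − cos(π·0.4490)) = -10.5041 → s = 26.4959
radial distance = base radius + s = 12 + 26.4959 = 38.4959

38.4959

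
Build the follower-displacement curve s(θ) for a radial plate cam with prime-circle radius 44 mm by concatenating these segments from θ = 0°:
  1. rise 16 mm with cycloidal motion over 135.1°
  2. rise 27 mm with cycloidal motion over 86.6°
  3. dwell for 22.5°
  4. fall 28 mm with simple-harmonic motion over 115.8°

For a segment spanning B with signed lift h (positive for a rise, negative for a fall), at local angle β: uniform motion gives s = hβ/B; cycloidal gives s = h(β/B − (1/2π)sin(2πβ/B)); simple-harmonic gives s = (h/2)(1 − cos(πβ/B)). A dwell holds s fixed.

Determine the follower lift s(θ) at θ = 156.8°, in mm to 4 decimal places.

seg 1 [0°–135.1°] cycloidal, h=16: full span → s += 16 → s = 16.0000
seg 2 [135.1°–221.7°] cycloidal, h=27: θ=156.8° here. β=21.7, B=86.6. 27·(0.2506 − sin(2π·0.2506)/(2π)) = 2.4684 → s = 18.4684

18.4684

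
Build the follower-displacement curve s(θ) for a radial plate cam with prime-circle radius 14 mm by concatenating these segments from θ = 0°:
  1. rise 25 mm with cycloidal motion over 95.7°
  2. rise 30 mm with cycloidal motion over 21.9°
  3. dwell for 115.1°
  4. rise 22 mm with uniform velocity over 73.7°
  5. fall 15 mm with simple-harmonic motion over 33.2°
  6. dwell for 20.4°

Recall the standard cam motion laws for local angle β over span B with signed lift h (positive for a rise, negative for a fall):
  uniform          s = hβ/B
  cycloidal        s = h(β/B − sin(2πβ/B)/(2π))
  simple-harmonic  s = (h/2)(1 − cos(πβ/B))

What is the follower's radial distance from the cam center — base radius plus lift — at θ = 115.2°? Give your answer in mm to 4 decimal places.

seg 1 [0°–95.7°] cycloidal, h=25: full span → s += 25 → s = 25.0000
seg 2 [95.7°–117.6°] cycloidal, h=30: θ=115.2° here. β=19.5, B=21.9. 30·(0.8904 − sin(2π·0.8904)/(2π)) = 29.7463 → s = 54.7463
radial distance = base radius + s = 14 + 54.7463 = 68.7463

68.7463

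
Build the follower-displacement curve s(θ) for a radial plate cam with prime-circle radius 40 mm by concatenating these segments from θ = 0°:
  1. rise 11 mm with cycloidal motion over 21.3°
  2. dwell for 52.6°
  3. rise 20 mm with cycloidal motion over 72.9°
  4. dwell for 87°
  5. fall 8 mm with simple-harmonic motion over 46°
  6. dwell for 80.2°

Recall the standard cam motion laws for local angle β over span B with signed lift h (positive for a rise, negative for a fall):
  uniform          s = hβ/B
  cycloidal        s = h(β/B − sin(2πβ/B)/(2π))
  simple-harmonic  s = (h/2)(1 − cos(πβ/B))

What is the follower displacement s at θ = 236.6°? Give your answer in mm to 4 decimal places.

seg 1 [0°–21.3°] cycloidal, h=11: full span → s += 11 → s = 11.0000
seg 2 [21.3°–73.9°] dwell: s stays 11.0000
seg 3 [73.9°–146.8°] cycloidal, h=20: full span → s += 20 → s = 31.0000
seg 4 [146.8°–233.8°] dwell: s stays 31.0000
seg 5 [233.8°–279.8°] simple-harmonic, h=-8: θ=236.6° here. β=2.8, B=46. -8/2·(1 − cos(π·0.0609)) = -0.0729 → s = 30.9271

30.9271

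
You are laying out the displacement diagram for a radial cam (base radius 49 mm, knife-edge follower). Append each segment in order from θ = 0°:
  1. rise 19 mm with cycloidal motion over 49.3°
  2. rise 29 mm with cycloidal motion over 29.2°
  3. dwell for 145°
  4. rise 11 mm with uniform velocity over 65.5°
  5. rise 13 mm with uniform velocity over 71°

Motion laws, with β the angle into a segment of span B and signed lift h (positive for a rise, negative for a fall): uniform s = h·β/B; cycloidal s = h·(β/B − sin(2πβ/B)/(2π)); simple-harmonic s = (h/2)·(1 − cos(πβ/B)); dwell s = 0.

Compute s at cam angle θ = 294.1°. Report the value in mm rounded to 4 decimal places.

seg 1 [0°–49.3°] cycloidal, h=19: full span → s += 19 → s = 19.0000
seg 2 [49.3°–78.5°] cycloidal, h=29: full span → s += 29 → s = 48.0000
seg 3 [78.5°–223.5°] dwell: s stays 48.0000
seg 4 [223.5°–289°] uniform, h=11: full span → s += 11 → s = 59.0000
seg 5 [289°–360°] uniform, h=13: θ=294.1° here. β=5.1, B=71. 13·5.1/71 = 0.9338 → s = 59.9338

59.9338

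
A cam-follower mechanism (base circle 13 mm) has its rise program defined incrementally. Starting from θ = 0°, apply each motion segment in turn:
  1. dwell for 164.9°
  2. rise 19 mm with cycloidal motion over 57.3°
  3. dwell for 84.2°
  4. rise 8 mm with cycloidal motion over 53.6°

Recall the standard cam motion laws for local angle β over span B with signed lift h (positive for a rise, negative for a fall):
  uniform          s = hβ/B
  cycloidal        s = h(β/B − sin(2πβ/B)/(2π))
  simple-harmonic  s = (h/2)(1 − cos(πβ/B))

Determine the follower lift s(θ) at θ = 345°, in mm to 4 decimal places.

seg 1 [0°–164.9°] dwell: s stays 0.0000
seg 2 [164.9°–222.2°] cycloidal, h=19: full span → s += 19 → s = 19.0000
seg 3 [222.2°–306.4°] dwell: s stays 19.0000
seg 4 [306.4°–360°] cycloidal, h=8: θ=345° here. β=38.6, B=53.6. 8·(0.7201 − sin(2π·0.7201)/(2π)) = 7.0121 → s = 26.0121

26.0121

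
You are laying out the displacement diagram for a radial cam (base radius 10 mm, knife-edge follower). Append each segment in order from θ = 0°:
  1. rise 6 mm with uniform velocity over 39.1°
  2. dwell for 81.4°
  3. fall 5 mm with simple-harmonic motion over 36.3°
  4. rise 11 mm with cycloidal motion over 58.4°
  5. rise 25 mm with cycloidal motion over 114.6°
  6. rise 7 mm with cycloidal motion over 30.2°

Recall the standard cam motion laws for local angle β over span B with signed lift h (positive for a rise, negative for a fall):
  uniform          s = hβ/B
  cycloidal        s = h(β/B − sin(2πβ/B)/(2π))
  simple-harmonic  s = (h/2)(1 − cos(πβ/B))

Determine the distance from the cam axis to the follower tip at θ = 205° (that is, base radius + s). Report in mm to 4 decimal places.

seg 1 [0°–39.1°] uniform, h=6: full span → s += 6 → s = 6.0000
seg 2 [39.1°–120.5°] dwell: s stays 6.0000
seg 3 [120.5°–156.8°] simple-harmonic, h=-5: full span → s += -5 → s = 1.0000
seg 4 [156.8°–215.2°] cycloidal, h=11: θ=205° here. β=48.2, B=58.4. 11·(0.8253 − sin(2π·0.8253)/(2π)) = 10.6369 → s = 11.6369
radial distance = base radius + s = 10 + 11.6369 = 21.6369

21.6369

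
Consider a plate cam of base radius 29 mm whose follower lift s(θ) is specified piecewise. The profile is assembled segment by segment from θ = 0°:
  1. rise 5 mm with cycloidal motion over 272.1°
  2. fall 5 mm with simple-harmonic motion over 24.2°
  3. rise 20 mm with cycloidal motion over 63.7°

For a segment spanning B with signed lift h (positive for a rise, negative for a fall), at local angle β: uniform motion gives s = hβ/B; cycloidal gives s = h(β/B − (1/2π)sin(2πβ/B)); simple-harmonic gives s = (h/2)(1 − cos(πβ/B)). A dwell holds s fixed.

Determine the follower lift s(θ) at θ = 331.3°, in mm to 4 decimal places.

seg 1 [0°–272.1°] cycloidal, h=5: full span → s += 5 → s = 5.0000
seg 2 [272.1°–296.3°] simple-harmonic, h=-5: full span → s += -5 → s = 0.0000
seg 3 [296.3°–360°] cycloidal, h=20: θ=331.3° here. β=35, B=63.7. 20·(0.5495 − sin(2π·0.5495)/(2π)) = 11.9622 → s = 11.9622

11.9622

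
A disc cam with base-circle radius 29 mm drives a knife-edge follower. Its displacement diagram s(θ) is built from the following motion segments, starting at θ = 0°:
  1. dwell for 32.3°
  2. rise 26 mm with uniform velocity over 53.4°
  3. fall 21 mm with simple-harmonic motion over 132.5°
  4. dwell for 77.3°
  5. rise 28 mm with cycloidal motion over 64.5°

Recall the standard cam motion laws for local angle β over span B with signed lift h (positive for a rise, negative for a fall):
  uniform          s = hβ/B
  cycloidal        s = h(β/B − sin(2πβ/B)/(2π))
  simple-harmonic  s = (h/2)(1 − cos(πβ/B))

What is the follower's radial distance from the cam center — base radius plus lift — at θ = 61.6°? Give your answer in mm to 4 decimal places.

seg 1 [0°–32.3°] dwell: s stays 0.0000
seg 2 [32.3°–85.7°] uniform, h=26: θ=61.6° here. β=29.3, B=53.4. 26·29.3/53.4 = 14.2659 → s = 14.2659
radial distance = base radius + s = 29 + 14.2659 = 43.2659

43.2659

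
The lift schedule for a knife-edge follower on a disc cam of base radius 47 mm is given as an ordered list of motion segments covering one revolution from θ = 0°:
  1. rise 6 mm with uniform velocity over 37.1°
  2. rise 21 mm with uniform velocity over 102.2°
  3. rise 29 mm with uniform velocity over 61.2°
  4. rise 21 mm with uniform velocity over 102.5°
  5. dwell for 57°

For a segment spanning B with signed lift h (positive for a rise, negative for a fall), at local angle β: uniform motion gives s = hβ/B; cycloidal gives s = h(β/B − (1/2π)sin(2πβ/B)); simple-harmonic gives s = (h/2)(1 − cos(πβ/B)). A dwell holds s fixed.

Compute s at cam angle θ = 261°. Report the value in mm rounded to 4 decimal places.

seg 1 [0°–37.1°] uniform, h=6: full span → s += 6 → s = 6.0000
seg 2 [37.1°–139.3°] uniform, h=21: full span → s += 21 → s = 27.0000
seg 3 [139.3°–200.5°] uniform, h=29: full span → s += 29 → s = 56.0000
seg 4 [200.5°–303°] uniform, h=21: θ=261° here. β=60.5, B=102.5. 21·60.5/102.5 = 12.3951 → s = 68.3951

68.3951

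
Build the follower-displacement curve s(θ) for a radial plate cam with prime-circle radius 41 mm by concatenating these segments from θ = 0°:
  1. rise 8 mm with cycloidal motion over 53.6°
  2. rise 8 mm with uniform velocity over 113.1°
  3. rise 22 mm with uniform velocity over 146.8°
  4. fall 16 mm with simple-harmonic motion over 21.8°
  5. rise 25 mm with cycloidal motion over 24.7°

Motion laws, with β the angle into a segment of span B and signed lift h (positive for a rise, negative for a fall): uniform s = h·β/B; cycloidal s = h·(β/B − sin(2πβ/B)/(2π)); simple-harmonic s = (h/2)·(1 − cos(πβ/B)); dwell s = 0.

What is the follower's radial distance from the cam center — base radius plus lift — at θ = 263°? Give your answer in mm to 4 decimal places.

seg 1 [0°–53.6°] cycloidal, h=8: full span → s += 8 → s = 8.0000
seg 2 [53.6°–166.7°] uniform, h=8: full span → s += 8 → s = 16.0000
seg 3 [166.7°–313.5°] uniform, h=22: θ=263° here. β=96.3, B=146.8. 22·96.3/146.8 = 14.4319 → s = 30.4319
radial distance = base radius + s = 41 + 30.4319 = 71.4319

71.4319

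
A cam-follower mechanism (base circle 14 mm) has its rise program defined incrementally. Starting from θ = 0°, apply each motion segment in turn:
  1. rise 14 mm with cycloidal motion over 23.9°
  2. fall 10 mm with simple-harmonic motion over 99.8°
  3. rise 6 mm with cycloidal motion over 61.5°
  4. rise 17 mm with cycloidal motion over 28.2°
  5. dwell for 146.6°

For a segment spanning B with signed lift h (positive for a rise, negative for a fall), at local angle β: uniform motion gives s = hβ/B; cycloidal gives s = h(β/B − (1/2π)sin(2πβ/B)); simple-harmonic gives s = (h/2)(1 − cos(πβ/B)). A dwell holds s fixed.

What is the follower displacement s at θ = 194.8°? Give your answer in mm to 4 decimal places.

seg 1 [0°–23.9°] cycloidal, h=14: full span → s += 14 → s = 14.0000
seg 2 [23.9°–123.7°] simple-harmonic, h=-10: full span → s += -10 → s = 4.0000
seg 3 [123.7°–185.2°] cycloidal, h=6: full span → s += 6 → s = 10.0000
seg 4 [185.2°–213.4°] cycloidal, h=17: θ=194.8° here. β=9.6, B=28.2. 17·(0.3404 − sin(2π·0.3404)/(2π)) = 3.5067 → s = 13.5067

13.5067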